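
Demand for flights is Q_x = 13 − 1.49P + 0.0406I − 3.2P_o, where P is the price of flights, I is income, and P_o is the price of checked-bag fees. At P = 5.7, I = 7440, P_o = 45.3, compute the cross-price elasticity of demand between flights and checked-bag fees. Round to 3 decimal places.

-0.897

Evaluating quantity at (P, I, P_o) gives Q_x = 13 − 1.49(5.7) + 0.0406(7440) − 3.2(45.3) = 13 − 8.493 + 302.064 − 144.96 = 161.611.
∂Q_x/∂P_o = −3.2, so E_xy = -3.2·(45.3/161.611) ≈ -0.897.
E_xy < 0: the goods are complements.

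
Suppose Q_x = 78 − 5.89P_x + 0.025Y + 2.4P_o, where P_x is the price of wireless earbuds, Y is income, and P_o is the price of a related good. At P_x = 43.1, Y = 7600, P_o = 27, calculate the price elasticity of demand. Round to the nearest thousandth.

Evaluating quantity at (P_x, Y, P_o) gives Q_x = 78 − 5.89(43.1) + 0.025(7600) + 2.4(27) = 78 − 253.859 + 190 + 64.8 = 78.941.
∂Q_x/∂P_x = −5.89, so E_p = (−5.89)·(43.1/78.941) ≈ -3.216.
|E_p| > 1: demand is elastic.

-3.216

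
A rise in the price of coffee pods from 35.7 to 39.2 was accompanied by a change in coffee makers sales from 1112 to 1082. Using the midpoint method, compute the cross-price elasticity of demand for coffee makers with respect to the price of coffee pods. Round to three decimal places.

-0.293

%ΔQ_x = (1082 − 1112)/[(1112+1082)/2] = -30/1097 ≈ -0.0273.
%ΔP_y = (39.2 − 35.7)/[(35.7+39.2)/2] ≈ 0.0935.
E_xy = -0.0273/0.0935 ≈ -0.293.
E_xy < 0, so coffee makers and coffee pods are complements.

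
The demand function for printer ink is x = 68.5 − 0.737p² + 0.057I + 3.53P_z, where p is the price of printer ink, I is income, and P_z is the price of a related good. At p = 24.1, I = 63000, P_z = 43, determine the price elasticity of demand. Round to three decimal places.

First evaluate x: 68.5 − 0.737(24.1)² + 0.057(63000) + 3.53(43) = 68.5 − 428.057 + 3591 + 151.79 = 3383.233.
∂x/∂p = −2·0.737·p = -35.5234, so E_p = -35.5234·(24.1/3383.233) ≈ -0.253.
|E_p| < 1: demand is inelastic.

-0.253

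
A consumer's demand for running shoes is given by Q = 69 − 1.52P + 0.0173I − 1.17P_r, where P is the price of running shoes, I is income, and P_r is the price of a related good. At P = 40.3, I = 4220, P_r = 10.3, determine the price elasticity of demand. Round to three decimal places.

-0.892

Evaluating quantity at (P, I, P_r) gives Q = 69 − 1.52(40.3) + 0.0173(4220) − 1.17(10.3) = 69 − 61.256 + 73.006 − 12.051 = 68.699.
∂Q/∂P = −1.52, so E_p = (−1.52)·(40.3/68.699) ≈ -0.892.
|E_p| < 1: demand is inelastic.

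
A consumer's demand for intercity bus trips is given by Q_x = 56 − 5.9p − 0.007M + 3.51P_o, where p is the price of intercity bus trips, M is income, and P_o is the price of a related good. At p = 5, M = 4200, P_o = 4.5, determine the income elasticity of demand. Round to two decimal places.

-2.28

Q_x = 56 − 5.9(5) − 0.007(4200) + 3.51(4.5) = 56 − 29.5 − 29.4 + 15.795 = 12.895.
∂Q_x/∂M = −0.007, so E_I = -0.007·(4200/12.895) ≈ -2.28.
E_I < 0: inferior good.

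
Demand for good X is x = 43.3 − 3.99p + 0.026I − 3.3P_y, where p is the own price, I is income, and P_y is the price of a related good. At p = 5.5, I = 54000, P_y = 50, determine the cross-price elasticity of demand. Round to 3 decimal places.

-0.131

First evaluate x: 43.3 − 3.99(5.5) + 0.026(54000) − 3.3(50) = 43.3 − 21.945 + 1404 − 165 = 1260.355.
∂x/∂P_y = −3.3, so E_xy = -3.3·(50/1260.355) ≈ -0.131.
E_xy < 0: the goods are complements.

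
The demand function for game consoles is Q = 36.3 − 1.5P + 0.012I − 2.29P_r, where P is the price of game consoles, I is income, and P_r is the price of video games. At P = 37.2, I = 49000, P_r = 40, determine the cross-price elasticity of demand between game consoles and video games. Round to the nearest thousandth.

Q = 36.3 − 1.5(37.2) + 0.012(49000) − 2.29(40) = 36.3 − 55.8 + 588 − 91.6 = 476.9.
∂Q/∂P_r = −2.29, so E_xy = -2.29·(40/476.9) ≈ -0.192.
E_xy < 0: the goods are complements.

-0.192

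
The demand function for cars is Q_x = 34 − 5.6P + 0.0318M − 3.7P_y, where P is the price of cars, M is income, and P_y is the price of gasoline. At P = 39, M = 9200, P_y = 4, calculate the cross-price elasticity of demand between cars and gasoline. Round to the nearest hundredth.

-0.16

Substituting, Q_x = 34 − 5.6(39) + 0.0318(9200) − 3.7(4) = 34 − 218.4 + 292.56 − 14.8 = 93.36.
∂Q_x/∂P_y = −3.7, so E_xy = -3.7·(4/93.36) ≈ -0.16.
E_xy < 0: the goods are complements.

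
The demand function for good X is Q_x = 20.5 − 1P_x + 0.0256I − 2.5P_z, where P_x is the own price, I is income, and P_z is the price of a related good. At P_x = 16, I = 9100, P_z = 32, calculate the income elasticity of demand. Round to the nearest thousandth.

Evaluating quantity at (P_x, I, P_z) gives Q_x = 20.5 − 1(16) + 0.0256(9100) − 2.5(32) = 20.5 − 16 + 232.96 − 80 = 157.46.
∂Q_x/∂I = +0.0256, so E_I = 0.0256·(9100/157.46) ≈ 1.479.
E_I > 1: normal good (luxury).

1.479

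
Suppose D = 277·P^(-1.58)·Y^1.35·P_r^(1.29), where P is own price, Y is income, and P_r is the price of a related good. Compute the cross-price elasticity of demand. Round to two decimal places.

1.29

For a Cobb–Douglas (constant-elasticity) form D = A·P_r^α·…, the elasticity with respect to P_r equals the exponent α at every point.
Here the exponent on P_r is 1.29, so the cross-price elasticity of demand is 1.29.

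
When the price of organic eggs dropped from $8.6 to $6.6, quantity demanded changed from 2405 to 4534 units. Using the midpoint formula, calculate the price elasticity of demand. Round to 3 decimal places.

%Δq = (4534 − 2405)/[(2405 + 4534)/2] = 2129/3469.5 ≈ 0.6136.
%Δp = (6.6 − 8.6)/[(8.6 + 6.6)/2] = -2/7.6 ≈ -0.2632.
Arc elasticity E = %Δq/%Δp ≈ 0.6136/-0.2632 ≈ -2.332.
|E| > 1: demand is elastic over this range.

-2.332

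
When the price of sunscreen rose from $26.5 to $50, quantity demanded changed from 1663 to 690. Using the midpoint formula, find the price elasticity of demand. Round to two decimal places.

-1.35

%ΔQ = (690 − 1663)/[(1663 + 690)/2] = -973/1176.5 ≈ -0.8270.
%ΔP = (50 − 26.5)/[(26.5 + 50)/2] = 23.5/38.25 ≈ 0.6144.
Arc elasticity E = %ΔQ/%ΔP ≈ -0.8270/0.6144 ≈ -1.35.
|E| > 1: demand is elastic over this range.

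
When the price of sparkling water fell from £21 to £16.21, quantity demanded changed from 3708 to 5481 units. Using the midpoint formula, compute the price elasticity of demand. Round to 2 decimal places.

%Δq = (5481 − 3708)/[(3708 + 5481)/2] = 1773/4594.5 ≈ 0.3859.
%ΔP = (16.21 − 21)/[(21 + 16.21)/2] = -4.79/18.605 ≈ -0.2575.
Arc elasticity E = %Δq/%ΔP ≈ 0.3859/-0.2575 ≈ -1.50.
|E| > 1: demand is elastic over this range.

-1.50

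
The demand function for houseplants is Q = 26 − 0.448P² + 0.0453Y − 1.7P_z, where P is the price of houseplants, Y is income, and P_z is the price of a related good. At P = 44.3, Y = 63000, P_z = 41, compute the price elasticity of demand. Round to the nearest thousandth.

First evaluate Q: 26 − 0.448(44.3)² + 0.0453(63000) − 1.7(41) = 26 − 879.1955 + 2853.9 − 69.7 = 1931.0045.
∂Q/∂P = −2·0.448·P = -39.6928, so E_p = -39.6928·(44.3/1931.0045) ≈ -0.911.
|E_p| < 1: demand is inelastic.

-0.911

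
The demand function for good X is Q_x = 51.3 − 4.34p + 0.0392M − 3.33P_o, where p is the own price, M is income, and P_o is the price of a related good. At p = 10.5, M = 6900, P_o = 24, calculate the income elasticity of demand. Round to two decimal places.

1.38

Evaluating quantity at (p, M, P_o) gives Q_x = 51.3 − 4.34(10.5) + 0.0392(6900) − 3.33(24) = 51.3 − 45.57 + 270.48 − 79.92 = 196.29.
∂Q_x/∂M = +0.0392, so E_I = 0.0392·(6900/196.29) ≈ 1.38.
E_I > 1: normal good (luxury).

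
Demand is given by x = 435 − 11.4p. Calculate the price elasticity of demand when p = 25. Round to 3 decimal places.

At p = 25, x = 150.
dx/dp = −11.4.
Point elasticity E = (dx/dp)·(p/x) = -11.4 × 25/150 ≈ -1.900.
|E| > 1, so demand is elastic at this price.

-1.900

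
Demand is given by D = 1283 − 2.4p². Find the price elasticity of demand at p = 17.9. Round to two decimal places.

-2.99

At p = 17.9, D = 514.016.
dD/dp = −2·2.4·p = −85.92.
Point elasticity E = (dD/dp)·(p/D) = -85.92 × 17.9/514.016 ≈ -2.99.
|E| > 1, so demand is elastic at this price.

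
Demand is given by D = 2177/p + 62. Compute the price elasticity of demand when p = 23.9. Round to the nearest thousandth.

At p = 23.9, D = 153.0879.
dD/dp = −2177/p² = −3.8112.
Point elasticity E = (dD/dp)·(p/D) = -3.8112 × 23.9/153.0879 ≈ -0.595.
|E| < 1, so demand is inelastic at this price.

-0.595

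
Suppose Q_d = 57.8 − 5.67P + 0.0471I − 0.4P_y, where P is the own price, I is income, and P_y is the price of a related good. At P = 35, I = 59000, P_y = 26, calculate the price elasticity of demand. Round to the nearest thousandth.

First evaluate Q_d: 57.8 − 5.67(35) + 0.0471(59000) − 0.4(26) = 57.8 − 198.45 + 2778.9 − 10.4 = 2627.85.
∂Q_d/∂P = −5.67, so E_p = (−5.67)·(35/2627.85) ≈ -0.076.
|E_p| < 1: demand is inelastic.

-0.076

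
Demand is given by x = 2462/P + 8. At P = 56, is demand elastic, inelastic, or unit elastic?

At P = 56, x = 51.9643.
dx/dP = −2462/P² = −0.7851.
Point elasticity E = (dx/dP)·(P/x) = -0.7851 × 56/51.9643 ≈ -0.846.
|E| ≈ 0.846 < 1, so demand is inelastic.

inelastic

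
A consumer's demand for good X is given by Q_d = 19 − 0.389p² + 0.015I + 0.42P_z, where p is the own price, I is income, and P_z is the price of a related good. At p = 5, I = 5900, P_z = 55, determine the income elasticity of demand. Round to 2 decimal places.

0.73

Evaluating quantity at (p, I, P_z) gives Q_d = 19 − 0.389(5)² + 0.015(5900) + 0.42(55) = 19 − 9.725 + 88.5 + 23.1 = 120.875.
∂Q_d/∂I = +0.015, so E_I = 0.015·(5900/120.875) ≈ 0.73.
E_I ∈ (0,1): normal good (necessity).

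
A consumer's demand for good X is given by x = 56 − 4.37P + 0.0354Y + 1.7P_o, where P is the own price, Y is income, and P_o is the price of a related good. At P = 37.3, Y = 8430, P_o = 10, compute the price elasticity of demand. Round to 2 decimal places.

-0.78

Substituting, x = 56 − 4.37(37.3) + 0.0354(8430) + 1.7(10) = 56 − 163.001 + 298.422 + 17 = 208.421.
∂x/∂P = −4.37, so E_p = (−4.37)·(37.3/208.421) ≈ -0.78.
|E_p| < 1: demand is inelastic.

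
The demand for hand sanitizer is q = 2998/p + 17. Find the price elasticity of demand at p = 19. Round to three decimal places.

-0.903

At p = 19, q = 174.7895.
dq/dp = −2998/p² = −8.3047.
Point elasticity E = (dq/dp)·(p/q) = -8.3047 × 19/174.7895 ≈ -0.903.
|E| < 1, so demand is inelastic at this price.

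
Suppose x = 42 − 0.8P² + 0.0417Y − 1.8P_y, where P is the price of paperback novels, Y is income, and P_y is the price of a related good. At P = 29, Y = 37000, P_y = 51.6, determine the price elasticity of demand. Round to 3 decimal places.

x = 42 − 0.8(29)² + 0.0417(37000) − 1.8(51.6) = 42 − 672.8 + 1542.9 − 92.88 = 819.22.
∂x/∂P = −2·0.8·P = -46.4, so E_p = -46.4·(29/819.22) ≈ -1.643.
|E_p| > 1: demand is elastic.

-1.643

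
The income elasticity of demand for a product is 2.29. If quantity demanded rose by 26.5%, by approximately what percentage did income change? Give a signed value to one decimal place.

%ΔQ ≈ E × %ΔI ⇒ %ΔI = %ΔQ / E = (26.5%)/(2.29) ≈ 11.6%.

11.6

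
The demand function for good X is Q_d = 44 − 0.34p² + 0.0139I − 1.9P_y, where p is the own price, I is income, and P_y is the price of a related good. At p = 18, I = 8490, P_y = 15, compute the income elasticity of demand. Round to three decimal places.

5.054

At the given point, Q_d = 44 − 0.34(18)² + 0.0139(8490) − 1.9(15) = 44 − 110.16 + 118.011 − 28.5 = 23.351.
∂Q_d/∂I = +0.0139, so E_I = 0.0139·(8490/23.351) ≈ 5.054.
E_I > 1: normal good (luxury).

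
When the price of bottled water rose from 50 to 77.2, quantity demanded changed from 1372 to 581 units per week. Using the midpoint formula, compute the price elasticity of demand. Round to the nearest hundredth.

%ΔQ = (581 − 1372)/[(1372 + 581)/2] = -791/976.5 ≈ -0.8100.
%Δp = (77.2 − 50)/[(50 + 77.2)/2] = 27.2/63.6 ≈ 0.4277.
Arc elasticity E = %ΔQ/%Δp ≈ -0.8100/0.4277 ≈ -1.89.
|E| > 1: demand is elastic over this range.

-1.89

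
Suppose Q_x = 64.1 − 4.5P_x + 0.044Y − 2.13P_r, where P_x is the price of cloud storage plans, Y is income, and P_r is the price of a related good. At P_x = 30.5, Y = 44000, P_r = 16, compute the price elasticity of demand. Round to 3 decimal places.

At the given point, Q_x = 64.1 − 4.5(30.5) + 0.044(44000) − 2.13(16) = 64.1 − 137.25 + 1936 − 34.08 = 1828.77.
∂Q_x/∂P_x = −4.5, so E_p = (−4.5)·(30.5/1828.77) ≈ -0.075.
|E_p| < 1: demand is inelastic.

-0.075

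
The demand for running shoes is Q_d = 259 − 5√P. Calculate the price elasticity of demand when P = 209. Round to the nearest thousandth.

-0.194

At P = 209, Q_d = 186.7158.
dQ_d/dP = −5/(2√P) = −5/(2·14.4568).
Point elasticity E = (dQ_d/dP)·(P/Q_d) = -0.1729 × 209/186.7158 ≈ -0.194.
|E| < 1, so demand is inelastic at this price.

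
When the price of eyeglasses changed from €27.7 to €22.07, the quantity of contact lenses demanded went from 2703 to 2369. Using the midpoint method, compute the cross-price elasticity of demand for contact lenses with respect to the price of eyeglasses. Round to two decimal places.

0.58

%ΔQ_x = (2369 − 2703)/[(2703+2369)/2] = -334/2536 ≈ -0.1317.
%ΔP_y = (22.07 − 27.7)/[(27.7+22.07)/2] ≈ -0.2262.
E_xy = -0.1317/-0.2262 ≈ 0.58.
E_xy > 0, so contact lenses and eyeglasses are substitutes.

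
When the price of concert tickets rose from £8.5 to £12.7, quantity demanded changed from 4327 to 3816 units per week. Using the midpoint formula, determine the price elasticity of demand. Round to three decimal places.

-0.317

%ΔQ = (3816 − 4327)/[(4327 + 3816)/2] = -511/4071.5 ≈ -0.1255.
%Δp = (12.7 − 8.5)/[(8.5 + 12.7)/2] = 4.2/10.6 ≈ 0.3962.
Arc elasticity E = %ΔQ/%Δp ≈ -0.1255/0.3962 ≈ -0.317.
|E| < 1: demand is inelastic over this range.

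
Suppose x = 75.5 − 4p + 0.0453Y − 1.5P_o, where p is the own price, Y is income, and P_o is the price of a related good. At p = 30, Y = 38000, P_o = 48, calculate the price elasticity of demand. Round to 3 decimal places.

First evaluate x: 75.5 − 4(30) + 0.0453(38000) − 1.5(48) = 75.5 − 120 + 1721.4 − 72 = 1604.9.
∂x/∂p = −4, so E_p = (−4)·(30/1604.9) ≈ -0.075.
|E_p| < 1: demand is inelastic.

-0.075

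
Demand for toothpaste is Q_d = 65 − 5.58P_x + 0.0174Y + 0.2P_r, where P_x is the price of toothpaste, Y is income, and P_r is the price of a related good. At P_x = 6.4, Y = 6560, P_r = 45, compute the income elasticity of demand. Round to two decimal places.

Substituting, Q_d = 65 − 5.58(6.4) + 0.0174(6560) + 0.2(45) = 65 − 35.712 + 114.144 + 9 = 152.432.
∂Q_d/∂Y = +0.0174, so E_I = 0.0174·(6560/152.432) ≈ 0.75.
E_I ∈ (0,1): normal good (necessity).

0.75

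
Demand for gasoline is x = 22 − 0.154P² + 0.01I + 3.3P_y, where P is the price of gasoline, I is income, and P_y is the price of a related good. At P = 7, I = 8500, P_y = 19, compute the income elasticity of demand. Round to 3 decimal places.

x = 22 − 0.154(7)² + 0.01(8500) + 3.3(19) = 22 − 7.546 + 85 + 62.7 = 162.154.
∂x/∂I = +0.01, so E_I = 0.01·(8500/162.154) ≈ 0.524.
E_I ∈ (0,1): normal good (necessity).

0.524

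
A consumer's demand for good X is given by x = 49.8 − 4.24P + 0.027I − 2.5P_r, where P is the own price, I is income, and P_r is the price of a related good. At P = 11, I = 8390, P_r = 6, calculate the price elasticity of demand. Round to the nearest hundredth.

-0.22

Evaluating quantity at (P, I, P_r) gives x = 49.8 − 4.24(11) + 0.027(8390) − 2.5(6) = 49.8 − 46.64 + 226.53 − 15 = 214.69.
∂x/∂P = −4.24, so E_p = (−4.24)·(11/214.69) ≈ -0.22.
|E_p| < 1: demand is inelastic.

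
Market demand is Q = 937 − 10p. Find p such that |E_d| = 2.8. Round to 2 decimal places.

69.04

Set −bp/(a − bp) = −2.8 ⇒ bp = 2.8(a − bp) ⇒ bp(1+2.8) = 2.8·a.
p = 2.8·937/(10·3.8) ≈ 69.04.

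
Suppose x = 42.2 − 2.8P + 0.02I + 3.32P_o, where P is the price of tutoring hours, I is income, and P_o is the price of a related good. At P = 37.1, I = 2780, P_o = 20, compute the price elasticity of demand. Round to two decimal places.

-1.72

Substituting, x = 42.2 − 2.8(37.1) + 0.02(2780) + 3.32(20) = 42.2 − 103.88 + 55.6 + 66.4 = 60.32.
∂x/∂P = −2.8, so E_p = (−2.8)·(37.1/60.32) ≈ -1.72.
|E_p| > 1: demand is elastic.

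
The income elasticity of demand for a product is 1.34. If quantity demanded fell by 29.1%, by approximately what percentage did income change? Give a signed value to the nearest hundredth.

%ΔQ ≈ E × %ΔI ⇒ %ΔI = %ΔQ / E = (-29.1%)/(1.34) ≈ -21.72%.

-21.72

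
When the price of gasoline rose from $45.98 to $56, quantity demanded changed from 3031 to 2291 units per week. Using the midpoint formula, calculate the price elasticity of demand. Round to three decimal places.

%ΔQ = (2291 − 3031)/[(3031 + 2291)/2] = -740/2661 ≈ -0.2781.
%Δp = (56 − 45.98)/[(45.98 + 56)/2] = 10.02/50.99 ≈ 0.1965.
Arc elasticity E = %ΔQ/%Δp ≈ -0.2781/0.1965 ≈ -1.415.
|E| > 1: demand is elastic over this range.

-1.415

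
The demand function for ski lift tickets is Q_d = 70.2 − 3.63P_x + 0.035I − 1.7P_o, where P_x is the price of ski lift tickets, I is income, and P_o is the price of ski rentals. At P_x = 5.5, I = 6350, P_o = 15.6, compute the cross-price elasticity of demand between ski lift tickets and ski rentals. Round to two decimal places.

Substituting, Q_d = 70.2 − 3.63(5.5) + 0.035(6350) − 1.7(15.6) = 70.2 − 19.965 + 222.25 − 26.52 = 245.965.
∂Q_d/∂P_o = −1.7, so E_xy = -1.7·(15.6/245.965) ≈ -0.11.
E_xy < 0: the goods are complements.

-0.11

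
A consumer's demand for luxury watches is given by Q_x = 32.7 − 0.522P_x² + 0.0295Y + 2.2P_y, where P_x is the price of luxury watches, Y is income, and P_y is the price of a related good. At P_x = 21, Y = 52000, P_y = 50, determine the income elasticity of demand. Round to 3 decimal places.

Substituting, Q_x = 32.7 − 0.522(21)² + 0.0295(52000) + 2.2(50) = 32.7 − 230.202 + 1534 + 110 = 1446.498.
∂Q_x/∂Y = +0.0295, so E_I = 0.0295·(52000/1446.498) ≈ 1.060.
E_I > 1: normal good (luxury).

1.060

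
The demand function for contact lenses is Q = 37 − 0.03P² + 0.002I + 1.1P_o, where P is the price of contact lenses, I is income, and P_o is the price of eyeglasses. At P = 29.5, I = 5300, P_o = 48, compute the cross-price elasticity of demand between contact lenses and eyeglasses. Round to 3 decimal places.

Evaluating quantity at (P, I, P_o) gives Q = 37 − 0.03(29.5)² + 0.002(5300) + 1.1(48) = 37 − 26.1075 + 10.6 + 52.8 = 74.2925.
∂Q/∂P_o = +1.1, so E_xy = 1.1·(48/74.2925) ≈ 0.711.
E_xy > 0: the goods are substitutes.

0.711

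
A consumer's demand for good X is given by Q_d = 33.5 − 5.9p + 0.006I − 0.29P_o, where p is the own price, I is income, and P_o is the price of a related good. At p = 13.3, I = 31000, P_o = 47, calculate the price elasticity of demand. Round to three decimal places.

At the given point, Q_d = 33.5 − 5.9(13.3) + 0.006(31000) − 0.29(47) = 33.5 − 78.47 + 186 − 13.63 = 127.4.
∂Q_d/∂p = −5.9, so E_p = (−5.9)·(13.3/127.4) ≈ -0.616.
|E_p| < 1: demand is inelastic.

-0.616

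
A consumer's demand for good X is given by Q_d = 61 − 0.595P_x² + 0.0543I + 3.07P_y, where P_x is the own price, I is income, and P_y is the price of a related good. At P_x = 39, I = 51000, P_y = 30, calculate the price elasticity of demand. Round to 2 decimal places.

Evaluating quantity at (P_x, I, P_y) gives Q_d = 61 − 0.595(39)² + 0.0543(51000) + 3.07(30) = 61 − 904.995 + 2769.3 + 92.1 = 2017.405.
∂Q_d/∂P_x = −2·0.595·P_x = -46.41, so E_p = -46.41·(39/2017.405) ≈ -0.90.
|E_p| < 1: demand is inelastic.

-0.90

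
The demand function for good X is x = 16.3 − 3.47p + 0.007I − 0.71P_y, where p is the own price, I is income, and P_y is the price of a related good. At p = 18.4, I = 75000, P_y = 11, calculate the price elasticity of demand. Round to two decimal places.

First evaluate x: 16.3 − 3.47(18.4) + 0.007(75000) − 0.71(11) = 16.3 − 63.848 + 525 − 7.81 = 469.642.
∂x/∂p = −3.47, so E_p = (−3.47)·(18.4/469.642) ≈ -0.14.
|E_p| < 1: demand is inelastic.

-0.14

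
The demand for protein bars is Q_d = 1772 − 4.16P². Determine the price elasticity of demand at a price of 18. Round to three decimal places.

At P = 18, Q_d = 424.16.
dQ_d/dP = −2·4.16·P = −149.76.
Point elasticity E = (dQ_d/dP)·(P/Q_d) = -149.76 × 18/424.16 ≈ -6.355.
|E| > 1, so demand is elastic at this price.

-6.355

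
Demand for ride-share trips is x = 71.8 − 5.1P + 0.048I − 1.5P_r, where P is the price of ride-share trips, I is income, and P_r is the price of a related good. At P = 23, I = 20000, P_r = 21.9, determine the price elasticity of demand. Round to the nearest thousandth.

First evaluate x: 71.8 − 5.1(23) + 0.048(20000) − 1.5(21.9) = 71.8 − 117.3 + 960 − 32.85 = 881.65.
∂x/∂P = −5.1, so E_p = (−5.1)·(23/881.65) ≈ -0.133.
|E_p| < 1: demand is inelastic.

-0.133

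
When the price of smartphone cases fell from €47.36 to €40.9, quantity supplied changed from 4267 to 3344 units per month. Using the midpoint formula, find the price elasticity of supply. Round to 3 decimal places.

1.657

%Δq = (3344 − 4267)/[(4267 + 3344)/2] = -923/3805.5 ≈ -0.2425.
%ΔP = (40.9 − 47.36)/[(47.36 + 40.9)/2] = -6.46/44.13 ≈ -0.1464.
Arc elasticity E = %Δq/%ΔP ≈ -0.2425/-0.1464 ≈ 1.657.
|E| > 1: supply is elastic over this range.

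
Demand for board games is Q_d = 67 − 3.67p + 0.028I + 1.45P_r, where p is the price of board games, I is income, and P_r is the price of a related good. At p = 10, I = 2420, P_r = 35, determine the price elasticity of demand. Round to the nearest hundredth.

-0.25

Q_d = 67 − 3.67(10) + 0.028(2420) + 1.45(35) = 67 − 36.7 + 67.76 + 50.75 = 148.81.
∂Q_d/∂p = −3.67, so E_p = (−3.67)·(10/148.81) ≈ -0.25.
|E_p| < 1: demand is inelastic.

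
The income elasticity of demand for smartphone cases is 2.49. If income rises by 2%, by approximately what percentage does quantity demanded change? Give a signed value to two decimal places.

4.98

%ΔQ ≈ E × %ΔI = (2.49) × (2%) = 4.98%.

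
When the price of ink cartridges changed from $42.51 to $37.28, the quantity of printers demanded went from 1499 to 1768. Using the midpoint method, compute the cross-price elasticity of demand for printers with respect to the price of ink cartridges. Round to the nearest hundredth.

%ΔQ_x = (1768 − 1499)/[(1499+1768)/2] = 269/1633.5 ≈ 0.1647.
%ΔP_y = (37.28 − 42.51)/[(42.51+37.28)/2] ≈ -0.1311.
E_xy = 0.1647/-0.1311 ≈ -1.26.
E_xy < 0, so printers and ink cartridges are complements.

-1.26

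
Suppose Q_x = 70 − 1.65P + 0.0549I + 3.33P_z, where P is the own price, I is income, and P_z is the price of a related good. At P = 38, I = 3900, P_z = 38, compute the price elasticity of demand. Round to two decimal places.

-0.18

At the given point, Q_x = 70 − 1.65(38) + 0.0549(3900) + 3.33(38) = 70 − 62.7 + 214.11 + 126.54 = 347.95.
∂Q_x/∂P = −1.65, so E_p = (−1.65)·(38/347.95) ≈ -0.18.
|E_p| < 1: demand is inelastic.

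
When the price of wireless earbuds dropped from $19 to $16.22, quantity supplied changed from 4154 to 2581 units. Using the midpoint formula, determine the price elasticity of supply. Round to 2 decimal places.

%Δq = (2581 − 4154)/[(4154 + 2581)/2] = -1573/3367.5 ≈ -0.4671.
%ΔP = (16.22 − 19)/[(19 + 16.22)/2] = -2.78/17.61 ≈ -0.1579.
Arc elasticity E = %Δq/%ΔP ≈ -0.4671/-0.1579 ≈ 2.96.
|E| > 1: supply is elastic over this range.

2.96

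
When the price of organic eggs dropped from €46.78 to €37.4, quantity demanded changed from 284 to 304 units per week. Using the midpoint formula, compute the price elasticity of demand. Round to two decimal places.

-0.31

%Δq = (304 − 284)/[(284 + 304)/2] = 20/294 ≈ 0.0680.
%ΔP = (37.4 − 46.78)/[(46.78 + 37.4)/2] = -9.38/42.09 ≈ -0.2229.
Arc elasticity E = %Δq/%ΔP ≈ 0.0680/-0.2229 ≈ -0.31.
|E| < 1: demand is inelastic over this range.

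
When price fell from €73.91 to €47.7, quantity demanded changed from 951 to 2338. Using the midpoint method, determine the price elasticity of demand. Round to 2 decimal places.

-1.96

%ΔQ = (2338 − 951)/[(951 + 2338)/2] = 1387/1644.5 ≈ 0.8434.
%Δp = (47.7 − 73.91)/[(73.91 + 47.7)/2] = -26.21/60.805 ≈ -0.4311.
Arc elasticity E = %ΔQ/%Δp ≈ 0.8434/-0.4311 ≈ -1.96.
|E| > 1: demand is elastic over this range.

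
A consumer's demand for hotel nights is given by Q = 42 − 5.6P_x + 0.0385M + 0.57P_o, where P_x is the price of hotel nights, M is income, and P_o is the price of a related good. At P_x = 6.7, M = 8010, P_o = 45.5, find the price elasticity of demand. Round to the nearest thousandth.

At the given point, Q = 42 − 5.6(6.7) + 0.0385(8010) + 0.57(45.5) = 42 − 37.52 + 308.385 + 25.935 = 338.8.
∂Q/∂P_x = −5.6, so E_p = (−5.6)·(6.7/338.8) ≈ -0.111.
|E_p| < 1: demand is inelastic.

-0.111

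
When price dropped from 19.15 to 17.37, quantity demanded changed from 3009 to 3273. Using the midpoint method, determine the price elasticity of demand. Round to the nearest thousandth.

-0.862

%Δq = (3273 − 3009)/[(3009 + 3273)/2] = 264/3141 ≈ 0.0840.
%Δp = (17.37 − 19.15)/[(19.15 + 17.37)/2] = -1.78/18.26 ≈ -0.0975.
Arc elasticity E = %Δq/%Δp ≈ 0.0840/-0.0975 ≈ -0.862.
|E| < 1: demand is inelastic over this range.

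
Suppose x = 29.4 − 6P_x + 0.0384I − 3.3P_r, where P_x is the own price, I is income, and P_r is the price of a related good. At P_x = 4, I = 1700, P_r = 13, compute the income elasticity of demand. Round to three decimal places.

Evaluating quantity at (P_x, I, P_r) gives x = 29.4 − 6(4) + 0.0384(1700) − 3.3(13) = 29.4 − 24 + 65.28 − 42.9 = 27.78.
∂x/∂I = +0.0384, so E_I = 0.0384·(1700/27.78) ≈ 2.350.
E_I > 1: normal good (luxury).

2.350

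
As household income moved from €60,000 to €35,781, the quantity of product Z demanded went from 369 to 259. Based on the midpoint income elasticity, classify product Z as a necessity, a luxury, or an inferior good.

necessity

%ΔQ = (259 − 369)/[(369+259)/2] = -110/314 ≈ -0.3503.
%ΔM = (35,781 − 60,000)/[(60,000+35,781)/2] = -24219/47890.5 ≈ -0.5057.
E_I = %ΔQ/%ΔM ≈ 0.693.
E_I ∈ (0,1): normal good (necessity).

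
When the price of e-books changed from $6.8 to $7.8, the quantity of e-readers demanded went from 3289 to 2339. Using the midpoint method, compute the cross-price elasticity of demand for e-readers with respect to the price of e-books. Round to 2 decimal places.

%ΔQ_x = (2339 − 3289)/[(3289+2339)/2] = -950/2814 ≈ -0.3376.
%ΔP_y = (7.8 − 6.8)/[(6.8+7.8)/2] ≈ 0.1370.
E_xy = -0.3376/0.1370 ≈ -2.46.
E_xy < 0, so e-readers and e-books are complements.

-2.46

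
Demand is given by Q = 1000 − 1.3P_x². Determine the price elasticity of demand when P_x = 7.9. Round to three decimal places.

At P_x = 7.9, Q = 918.867.
dQ/dP_x = −2·1.3·P_x = −20.54.
Point elasticity E = (dQ/dP_x)·(P_x/Q) = -20.54 × 7.9/918.867 ≈ -0.177.
|E| < 1, so demand is inelastic at this price.

-0.177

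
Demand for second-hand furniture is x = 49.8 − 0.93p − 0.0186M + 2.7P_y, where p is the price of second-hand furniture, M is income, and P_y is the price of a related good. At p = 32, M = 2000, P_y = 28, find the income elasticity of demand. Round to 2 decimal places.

At the given point, x = 49.8 − 0.93(32) − 0.0186(2000) + 2.7(28) = 49.8 − 29.76 − 37.2 + 75.6 = 58.44.
∂x/∂M = −0.0186, so E_I = -0.0186·(2000/58.44) ≈ -0.64.
E_I < 0: inferior good.

-0.64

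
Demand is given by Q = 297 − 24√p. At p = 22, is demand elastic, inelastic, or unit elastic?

inelastic

At p = 22, Q = 184.43.
dQ/dp = −24/(2√p) = −24/(2·4.6904).
Point elasticity E = (dQ/dp)·(p/Q) = -2.5584 × 22/184.43 ≈ -0.305.
|E| ≈ 0.305 < 1, so demand is inelastic.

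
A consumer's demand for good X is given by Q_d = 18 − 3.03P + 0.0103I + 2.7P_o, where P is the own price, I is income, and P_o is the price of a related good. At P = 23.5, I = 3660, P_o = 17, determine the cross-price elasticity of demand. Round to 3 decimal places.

1.510

First evaluate Q_d: 18 − 3.03(23.5) + 0.0103(3660) + 2.7(17) = 18 − 71.205 + 37.698 + 45.9 = 30.393.
∂Q_d/∂P_o = +2.7, so E_xy = 2.7·(17/30.393) ≈ 1.510.
E_xy > 0: the goods are substitutes.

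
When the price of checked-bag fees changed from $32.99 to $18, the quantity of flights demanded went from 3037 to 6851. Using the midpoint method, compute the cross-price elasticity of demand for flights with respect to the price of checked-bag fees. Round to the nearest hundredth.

%ΔQ_x = (6851 − 3037)/[(3037+6851)/2] = 3814/4944 ≈ 0.7714.
%ΔP_y = (18 − 32.99)/[(32.99+18)/2] ≈ -0.5880.
E_xy = 0.7714/-0.5880 ≈ -1.31.
E_xy < 0, so flights and checked-bag fees are complements.

-1.31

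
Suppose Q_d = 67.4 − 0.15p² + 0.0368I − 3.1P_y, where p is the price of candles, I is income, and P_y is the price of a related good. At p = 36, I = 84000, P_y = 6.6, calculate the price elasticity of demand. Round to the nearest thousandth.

-0.132

Substituting, Q_d = 67.4 − 0.15(36)² + 0.0368(84000) − 3.1(6.6) = 67.4 − 194.4 + 3091.2 − 20.46 = 2943.74.
∂Q_d/∂p = −2·0.15·p = -10.8, so E_p = -10.8·(36/2943.74) ≈ -0.132.
|E_p| < 1: demand is inelastic.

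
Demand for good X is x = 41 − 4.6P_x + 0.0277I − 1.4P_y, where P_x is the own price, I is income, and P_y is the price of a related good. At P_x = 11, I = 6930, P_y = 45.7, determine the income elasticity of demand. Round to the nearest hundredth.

At the given point, x = 41 − 4.6(11) + 0.0277(6930) − 1.4(45.7) = 41 − 50.6 + 191.961 − 63.98 = 118.381.
∂x/∂I = +0.0277, so E_I = 0.0277·(6930/118.381) ≈ 1.62.
E_I > 1: normal good (luxury).

1.62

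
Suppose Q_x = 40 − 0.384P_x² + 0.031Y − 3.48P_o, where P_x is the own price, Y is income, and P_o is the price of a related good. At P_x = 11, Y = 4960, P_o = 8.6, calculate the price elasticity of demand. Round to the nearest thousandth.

Evaluating quantity at (P_x, Y, P_o) gives Q_x = 40 − 0.384(11)² + 0.031(4960) − 3.48(8.6) = 40 − 46.464 + 153.76 − 29.928 = 117.368.
∂Q_x/∂P_x = −2·0.384·P_x = -8.448, so E_p = -8.448·(11/117.368) ≈ -0.792.
|E_p| < 1: demand is inelastic.

-0.792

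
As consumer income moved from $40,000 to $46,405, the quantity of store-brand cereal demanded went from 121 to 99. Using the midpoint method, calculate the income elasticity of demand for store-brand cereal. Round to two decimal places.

%ΔQ = (99 − 121)/[(121+99)/2] = -22/110 ≈ -0.2000.
%ΔI = (46,405 − 40,000)/[(40,000+46,405)/2] = 6405/43202.5 ≈ 0.1483.
E_I = %ΔQ/%ΔI ≈ -1.35.
E_I < 0: inferior good.

-1.35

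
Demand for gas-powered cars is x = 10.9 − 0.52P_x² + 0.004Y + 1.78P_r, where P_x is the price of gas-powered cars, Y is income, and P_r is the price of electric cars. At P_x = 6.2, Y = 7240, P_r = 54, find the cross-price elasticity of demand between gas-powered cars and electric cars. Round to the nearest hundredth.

At the given point, x = 10.9 − 0.52(6.2)² + 0.004(7240) + 1.78(54) = 10.9 − 19.9888 + 28.96 + 96.12 = 115.9912.
∂x/∂P_r = +1.78, so E_xy = 1.78·(54/115.9912) ≈ 0.83.
E_xy > 0: the goods are substitutes.

0.83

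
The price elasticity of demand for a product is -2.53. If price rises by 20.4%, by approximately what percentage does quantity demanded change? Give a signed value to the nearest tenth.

-51.6

%ΔQ ≈ E × %ΔP = (-2.53) × (20.4%) ≈ -51.6%.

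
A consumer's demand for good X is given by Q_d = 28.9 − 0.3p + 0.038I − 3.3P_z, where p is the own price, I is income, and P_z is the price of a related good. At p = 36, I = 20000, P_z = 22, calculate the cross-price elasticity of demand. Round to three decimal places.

Q_d = 28.9 − 0.3(36) + 0.038(20000) − 3.3(22) = 28.9 − 10.8 + 760 − 72.6 = 705.5.
∂Q_d/∂P_z = −3.3, so E_xy = -3.3·(22/705.5) ≈ -0.103.
E_xy < 0: the goods are complements.

-0.103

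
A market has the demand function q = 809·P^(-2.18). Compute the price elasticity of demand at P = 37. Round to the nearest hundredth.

For a Cobb–Douglas (constant-elasticity) form q = A·P^α·…, the elasticity with respect to P equals the exponent α at every point.
Here the exponent on P is -2.18, so the price elasticity of demand is -2.18.

-2.18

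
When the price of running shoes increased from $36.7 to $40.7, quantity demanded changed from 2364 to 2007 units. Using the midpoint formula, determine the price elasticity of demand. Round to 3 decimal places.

%Δq = (2007 − 2364)/[(2364 + 2007)/2] = -357/2185.5 ≈ -0.1633.
%Δp = (40.7 − 36.7)/[(36.7 + 40.7)/2] = 4/38.7 ≈ 0.1034.
Arc elasticity E = %Δq/%Δp ≈ -0.1633/0.1034 ≈ -1.580.
|E| > 1: demand is elastic over this range.

-1.580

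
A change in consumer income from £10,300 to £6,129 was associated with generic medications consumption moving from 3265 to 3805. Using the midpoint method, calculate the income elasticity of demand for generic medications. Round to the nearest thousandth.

-0.301

%ΔQ = (3805 − 3265)/[(3265+3805)/2] = 540/3535 ≈ 0.1528.
%ΔY = (6,129 − 10,300)/[(10,300+6,129)/2] = -4171/8214.5 ≈ -0.5078.
E_I = %ΔQ/%ΔY ≈ -0.301.
E_I < 0: inferior good.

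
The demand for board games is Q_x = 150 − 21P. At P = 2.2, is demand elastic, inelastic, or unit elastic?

inelastic

At P = 2.2, Q_x = 103.8.
dQ_x/dP = −21.
Point elasticity E = (dQ_x/dP)·(P/Q_x) = -21 × 2.2/103.8 ≈ -0.445.
|E| ≈ 0.445 < 1, so demand is inelastic.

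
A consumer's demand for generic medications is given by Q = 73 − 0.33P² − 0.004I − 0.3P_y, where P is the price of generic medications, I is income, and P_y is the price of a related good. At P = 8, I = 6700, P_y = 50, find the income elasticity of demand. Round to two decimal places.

Evaluating quantity at (P, I, P_y) gives Q = 73 − 0.33(8)² − 0.004(6700) − 0.3(50) = 73 − 21.12 − 26.8 − 15 = 10.08.
∂Q/∂I = −0.004, so E_I = -0.004·(6700/10.08) ≈ -2.66.
E_I < 0: inferior good.

-2.66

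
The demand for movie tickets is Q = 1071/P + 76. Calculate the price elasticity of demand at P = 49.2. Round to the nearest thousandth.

At P = 49.2, Q = 97.7683.
dQ/dP = −1071/P² = −0.4424.
Point elasticity E = (dQ/dP)·(P/Q) = -0.4424 × 49.2/97.7683 ≈ -0.223.
|E| < 1, so demand is inelastic at this price.

-0.223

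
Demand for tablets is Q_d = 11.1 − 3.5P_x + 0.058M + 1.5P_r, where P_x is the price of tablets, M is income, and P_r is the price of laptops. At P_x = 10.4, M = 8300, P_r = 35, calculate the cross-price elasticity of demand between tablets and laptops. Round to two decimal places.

0.10

Q_d = 11.1 − 3.5(10.4) + 0.058(8300) + 1.5(35) = 11.1 − 36.4 + 481.4 + 52.5 = 508.6.
∂Q_d/∂P_r = +1.5, so E_xy = 1.5·(35/508.6) ≈ 0.10.
E_xy > 0: the goods are substitutes.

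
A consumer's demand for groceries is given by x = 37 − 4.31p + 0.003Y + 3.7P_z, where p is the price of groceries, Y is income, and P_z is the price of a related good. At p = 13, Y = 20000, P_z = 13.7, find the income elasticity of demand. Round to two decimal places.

Evaluating quantity at (p, Y, P_z) gives x = 37 − 4.31(13) + 0.003(20000) + 3.7(13.7) = 37 − 56.03 + 60 + 50.69 = 91.66.
∂x/∂Y = +0.003, so E_I = 0.003·(20000/91.66) ≈ 0.65.
E_I ∈ (0,1): normal good (necessity).

0.65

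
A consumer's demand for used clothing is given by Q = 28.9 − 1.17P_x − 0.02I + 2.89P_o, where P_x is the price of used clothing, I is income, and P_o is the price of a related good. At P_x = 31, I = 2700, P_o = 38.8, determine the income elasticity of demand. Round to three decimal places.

First evaluate Q: 28.9 − 1.17(31) − 0.02(2700) + 2.89(38.8) = 28.9 − 36.27 − 54 + 112.132 = 50.762.
∂Q/∂I = −0.02, so E_I = -0.02·(2700/50.762) ≈ -1.064.
E_I < 0: inferior good.

-1.064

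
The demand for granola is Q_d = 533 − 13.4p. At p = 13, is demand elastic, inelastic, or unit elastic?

At p = 13, Q_d = 358.8.
dQ_d/dp = −13.4.
Point elasticity E = (dQ_d/dp)·(p/Q_d) = -13.4 × 13/358.8 ≈ -0.486.
|E| ≈ 0.486 < 1, so demand is inelastic.

inelastic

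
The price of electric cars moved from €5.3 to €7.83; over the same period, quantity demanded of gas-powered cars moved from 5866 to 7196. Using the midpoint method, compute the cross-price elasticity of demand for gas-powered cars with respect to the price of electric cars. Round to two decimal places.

0.53

%ΔQ_x = (7196 − 5866)/[(5866+7196)/2] = 1330/6531 ≈ 0.2036.
%ΔP_y = (7.83 − 5.3)/[(5.3+7.83)/2] ≈ 0.3854.
E_xy = 0.2036/0.3854 ≈ 0.53.
E_xy > 0, so gas-powered cars and electric cars are substitutes.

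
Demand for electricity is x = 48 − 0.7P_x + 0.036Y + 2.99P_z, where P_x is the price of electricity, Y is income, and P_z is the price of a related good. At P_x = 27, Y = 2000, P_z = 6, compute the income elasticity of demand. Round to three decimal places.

0.605

x = 48 − 0.7(27) + 0.036(2000) + 2.99(6) = 48 − 18.9 + 72 + 17.94 = 119.04.
∂x/∂Y = +0.036, so E_I = 0.036·(2000/119.04) ≈ 0.605.
E_I ∈ (0,1): normal good (necessity).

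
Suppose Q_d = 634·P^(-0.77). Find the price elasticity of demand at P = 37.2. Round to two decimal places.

-0.77

For a Cobb–Douglas (constant-elasticity) form Q_d = A·P^α·…, the elasticity with respect to P equals the exponent α at every point.
Here the exponent on P is -0.77, so the price elasticity of demand is -0.77.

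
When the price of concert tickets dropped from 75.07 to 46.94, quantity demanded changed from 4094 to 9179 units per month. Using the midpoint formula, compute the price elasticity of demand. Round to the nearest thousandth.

%Δq = (9179 − 4094)/[(4094 + 9179)/2] = 5085/6636.5 ≈ 0.7662.
%ΔP = (46.94 − 75.07)/[(75.07 + 46.94)/2] = -28.13/61.005 ≈ -0.4611.
Arc elasticity E = %Δq/%ΔP ≈ 0.7662/-0.4611 ≈ -1.662.
|E| > 1: demand is elastic over this range.

-1.662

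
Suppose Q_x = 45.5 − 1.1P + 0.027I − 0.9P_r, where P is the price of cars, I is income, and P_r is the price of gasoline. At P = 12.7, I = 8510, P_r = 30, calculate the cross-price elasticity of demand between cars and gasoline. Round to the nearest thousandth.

-0.115

First evaluate Q_x: 45.5 − 1.1(12.7) + 0.027(8510) − 0.9(30) = 45.5 − 13.97 + 229.77 − 27 = 234.3.
∂Q_x/∂P_r = −0.9, so E_xy = -0.9·(30/234.3) ≈ -0.115.
E_xy < 0: the goods are complements.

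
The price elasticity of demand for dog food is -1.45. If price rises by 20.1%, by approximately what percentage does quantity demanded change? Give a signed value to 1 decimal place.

-29.1

%ΔQ ≈ E × %ΔP = (-1.45) × (20.1%) ≈ -29.1%.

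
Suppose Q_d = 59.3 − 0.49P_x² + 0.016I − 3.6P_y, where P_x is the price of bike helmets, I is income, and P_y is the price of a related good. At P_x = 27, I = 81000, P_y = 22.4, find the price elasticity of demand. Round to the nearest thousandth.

-0.779

Evaluating quantity at (P_x, I, P_y) gives Q_d = 59.3 − 0.49(27)² + 0.016(81000) − 3.6(22.4) = 59.3 − 357.21 + 1296 − 80.64 = 917.45.
∂Q_d/∂P_x = −2·0.49·P_x = -26.46, so E_p = -26.46·(27/917.45) ≈ -0.779.
|E_p| < 1: demand is inelastic.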